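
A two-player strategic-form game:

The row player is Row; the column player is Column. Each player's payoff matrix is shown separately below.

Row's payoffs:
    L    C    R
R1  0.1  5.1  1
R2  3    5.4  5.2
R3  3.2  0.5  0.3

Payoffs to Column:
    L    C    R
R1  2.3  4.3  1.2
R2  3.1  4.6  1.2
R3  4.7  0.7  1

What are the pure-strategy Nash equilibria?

The pure Nash equilibria are (R2, C); (R3, L).

Row against L: payoffs 0.1, 3, 3.2 → best response R3.
Row against C: payoffs 5.1, 5.4, 0.5 → best response R2.
Row against R: payoffs 1, 5.2, 0.3 → best response R2.
Column against R1: payoffs 2.3, 4.3, 1.2 → best response C.
Column against R2: payoffs 3.1, 4.6, 1.2 → best response C.
Column against R3: payoffs 4.7, 0.7, 1 → best response L.
Mutual best responses: (R2, C); (R3, L).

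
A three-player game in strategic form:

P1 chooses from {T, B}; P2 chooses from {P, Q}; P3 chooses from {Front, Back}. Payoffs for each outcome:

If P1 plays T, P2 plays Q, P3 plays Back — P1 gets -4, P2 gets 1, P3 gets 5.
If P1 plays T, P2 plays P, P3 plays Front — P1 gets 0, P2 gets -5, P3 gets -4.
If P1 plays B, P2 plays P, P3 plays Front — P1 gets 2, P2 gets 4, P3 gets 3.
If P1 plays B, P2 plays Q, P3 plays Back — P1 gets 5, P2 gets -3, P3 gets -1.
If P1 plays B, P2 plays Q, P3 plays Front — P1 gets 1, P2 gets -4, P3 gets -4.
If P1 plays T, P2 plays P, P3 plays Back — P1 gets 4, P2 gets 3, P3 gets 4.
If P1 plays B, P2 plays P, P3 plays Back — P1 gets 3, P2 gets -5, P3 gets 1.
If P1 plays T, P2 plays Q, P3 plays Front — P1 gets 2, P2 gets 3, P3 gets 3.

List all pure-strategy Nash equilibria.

(T, P, Back); (B, P, Front); (B, Q, Back)

(T, P, Front): P1 can switch to B (0 → 2). Not NE.
(T, P, Back): P1 gets 4, best alternative 3; P2 gets 3, best alternative 1; P3 gets 4, best alternative -4. No profitable deviation — NE.
(T, Q, Front): P3 can switch to Back (3 → 5). Not NE.
(T, Q, Back): P1 can switch to B (-4 → 5). Not NE.
(B, P, Front): P1 gets 2, best alternative 0; P2 gets 4, best alternative -4; P3 gets 3, best alternative 1. No profitable deviation — NE.
(B, P, Back): P1 can switch to T (3 → 4). Not NE.
(B, Q, Front): P1 can switch to T (1 → 2). Not NE.
(B, Q, Back): P1 gets 5, best alternative -4; P2 gets -3, best alternative -5; P3 gets -1, best alternative -4. No profitable deviation — NE.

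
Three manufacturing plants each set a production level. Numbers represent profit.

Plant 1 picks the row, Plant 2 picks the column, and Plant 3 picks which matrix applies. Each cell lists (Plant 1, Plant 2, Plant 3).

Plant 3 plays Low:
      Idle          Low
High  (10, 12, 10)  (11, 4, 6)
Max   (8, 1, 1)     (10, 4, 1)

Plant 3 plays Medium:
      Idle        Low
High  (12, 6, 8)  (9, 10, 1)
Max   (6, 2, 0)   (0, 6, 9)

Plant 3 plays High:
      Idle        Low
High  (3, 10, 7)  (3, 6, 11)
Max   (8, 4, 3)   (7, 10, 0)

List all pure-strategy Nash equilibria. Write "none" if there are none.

The unique pure-strategy Nash equilibrium is (High, Idle, Low).

Plant 1 against (Idle, Low): payoffs 10, 8 → best response High.
Plant 1 against (Idle, Medium): payoffs 12, 6 → best response High.
Plant 1 against (Idle, High): payoffs 3, 8 → best response Max.
Plant 1 against (Low, Low): payoffs 11, 10 → best response High.
Plant 1 against (Low, Medium): payoffs 9, 0 → best response High.
Plant 1 against (Low, High): payoffs 3, 7 → best response Max.
Plant 2 against (High, Low): payoffs 12, 4 → best response Idle.
Plant 2 against (High, Medium): payoffs 6, 10 → best response Low.
Plant 2 against (High, High): payoffs 10, 6 → best response Idle.
Plant 2 against (Max, Low): payoffs 1, 4 → best response Low.
Plant 2 against (Max, Medium): payoffs 2, 6 → best response Low.
Plant 2 against (Max, High): payoffs 4, 10 → best response Low.
Plant 3 against (High, Idle): payoffs 10, 8, 7 → best response Low.
Plant 3 against (High, Low): payoffs 6, 1, 11 → best response High.
Plant 3 against (Max, Idle): payoffs 1, 0, 3 → best response High.
Plant 3 against (Max, Low): payoffs 1, 9, 0 → best response Medium.
Mutual best responses: (High, Idle, Low).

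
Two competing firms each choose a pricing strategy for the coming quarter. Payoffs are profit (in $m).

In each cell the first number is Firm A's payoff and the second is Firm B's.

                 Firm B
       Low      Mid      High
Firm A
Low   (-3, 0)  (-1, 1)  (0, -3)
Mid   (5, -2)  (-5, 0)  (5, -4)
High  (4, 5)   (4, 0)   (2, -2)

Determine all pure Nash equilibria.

Check each profile: it is a Nash equilibrium iff no player can strictly gain by switching unilaterally.
(Low, Low): Firm A can switch to Mid (-3 → 5). Not NE.
(Low, Mid): Firm A can switch to High (-1 → 4). Not NE.
(Low, High): Firm A can switch to Mid (0 → 5). Not NE.
(Mid, Low): Firm B can switch to Mid (-2 → 0). Not NE.
(Mid, Mid): Firm A can switch to Low (-5 → -1). Not NE.
(Mid, High): Firm B can switch to Low (-4 → -2). Not NE.
(High, Low): Firm A can switch to Mid (4 → 5). Not NE.
(High, Mid): Firm B can switch to Low (0 → 5). Not NE.
(The remaining 1 profile has a profitable deviation by the same check.)

This game has no pure Nash equilibrium.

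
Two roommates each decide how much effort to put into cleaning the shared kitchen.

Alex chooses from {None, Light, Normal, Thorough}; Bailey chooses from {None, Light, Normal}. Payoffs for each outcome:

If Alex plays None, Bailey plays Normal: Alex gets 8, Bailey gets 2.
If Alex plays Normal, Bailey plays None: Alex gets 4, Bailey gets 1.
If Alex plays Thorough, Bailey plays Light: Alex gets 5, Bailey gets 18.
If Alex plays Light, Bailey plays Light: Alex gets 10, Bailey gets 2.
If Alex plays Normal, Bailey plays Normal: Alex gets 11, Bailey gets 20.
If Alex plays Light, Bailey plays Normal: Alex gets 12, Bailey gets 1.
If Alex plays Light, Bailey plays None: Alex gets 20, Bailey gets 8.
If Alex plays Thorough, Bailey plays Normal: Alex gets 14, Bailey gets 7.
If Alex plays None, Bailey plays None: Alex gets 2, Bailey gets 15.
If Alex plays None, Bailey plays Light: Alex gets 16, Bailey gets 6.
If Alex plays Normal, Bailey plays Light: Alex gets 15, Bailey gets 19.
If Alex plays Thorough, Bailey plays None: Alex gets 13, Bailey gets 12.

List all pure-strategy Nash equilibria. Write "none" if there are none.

Alex against None: payoffs 2, 20, 4, 13 → best response Light.
Alex against Light: payoffs 16, 10, 15, 5 → best response None.
Alex against Normal: payoffs 8, 12, 11, 14 → best response Thorough.
Bailey against None: payoffs 15, 6, 2 → best response None.
Bailey against Light: payoffs 8, 2, 1 → best response None.
Bailey against Normal: payoffs 1, 19, 20 → best response Normal.
Bailey against Thorough: payoffs 12, 18, 7 → best response Light.
Mutual best responses: (Light, None).

Pure NE: (Light, None)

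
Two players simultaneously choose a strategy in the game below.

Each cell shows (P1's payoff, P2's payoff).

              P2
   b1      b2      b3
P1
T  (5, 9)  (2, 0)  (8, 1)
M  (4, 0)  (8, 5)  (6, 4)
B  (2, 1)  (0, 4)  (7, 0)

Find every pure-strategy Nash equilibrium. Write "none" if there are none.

(T, b1): P1 gets 5, best alternative 4; P2 gets 9, best alternative 1. No profitable deviation — NE.
(T, b2): P1 can switch to M (2 → 8). Not NE.
(T, b3): P2 can switch to b1 (1 → 9). Not NE.
(M, b1): P1 can switch to T (4 → 5). Not NE.
(M, b2): P1 gets 8, best alternative 2; P2 gets 5, best alternative 4. No profitable deviation — NE.
(M, b3): P1 can switch to T (6 → 8). Not NE.
(B, b1): P1 can switch to T (2 → 5). Not NE.
(B, b2): P1 can switch to T (0 → 2). Not NE.
(B, b3): P1 can switch to T (7 → 8). Not NE.

Pure-strategy Nash equilibria: (T, b1); (M, b2)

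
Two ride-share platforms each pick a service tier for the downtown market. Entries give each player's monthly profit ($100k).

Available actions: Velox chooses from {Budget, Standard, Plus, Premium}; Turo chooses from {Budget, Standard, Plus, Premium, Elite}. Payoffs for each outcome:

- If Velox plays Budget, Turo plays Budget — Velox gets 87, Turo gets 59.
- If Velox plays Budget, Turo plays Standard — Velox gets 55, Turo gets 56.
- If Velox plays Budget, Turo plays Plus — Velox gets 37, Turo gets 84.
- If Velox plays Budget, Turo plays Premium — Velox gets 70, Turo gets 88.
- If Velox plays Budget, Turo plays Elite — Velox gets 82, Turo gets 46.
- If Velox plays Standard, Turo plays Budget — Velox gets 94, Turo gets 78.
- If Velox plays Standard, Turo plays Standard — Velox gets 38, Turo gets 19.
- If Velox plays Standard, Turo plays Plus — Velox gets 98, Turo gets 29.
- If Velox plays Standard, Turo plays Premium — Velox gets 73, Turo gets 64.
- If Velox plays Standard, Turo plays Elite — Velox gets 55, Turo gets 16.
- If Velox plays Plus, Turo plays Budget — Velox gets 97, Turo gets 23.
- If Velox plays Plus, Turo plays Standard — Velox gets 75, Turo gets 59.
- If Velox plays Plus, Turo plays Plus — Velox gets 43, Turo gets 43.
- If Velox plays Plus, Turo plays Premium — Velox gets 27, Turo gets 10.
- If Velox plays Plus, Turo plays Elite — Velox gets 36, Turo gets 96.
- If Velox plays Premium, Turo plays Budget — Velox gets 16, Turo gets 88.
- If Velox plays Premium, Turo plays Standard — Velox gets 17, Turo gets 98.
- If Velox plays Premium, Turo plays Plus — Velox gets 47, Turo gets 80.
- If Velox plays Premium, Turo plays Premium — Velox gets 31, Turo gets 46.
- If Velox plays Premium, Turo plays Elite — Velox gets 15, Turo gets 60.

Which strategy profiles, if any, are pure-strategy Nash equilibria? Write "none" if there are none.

There is no pure-strategy Nash equilibrium.

Velox against Budget: payoffs 87, 94, 97, 16 → best response Plus.
Velox against Standard: payoffs 55, 38, 75, 17 → best response Plus.
Velox against Plus: payoffs 37, 98, 43, 47 → best response Standard.
Velox against Premium: payoffs 70, 73, 27, 31 → best response Standard.
Velox against Elite: payoffs 82, 55, 36, 15 → best response Budget.
Turo against Budget: payoffs 59, 56, 84, 88, 46 → best response Premium.
Turo against Standard: payoffs 78, 19, 29, 64, 16 → best response Budget.
Turo against Plus: payoffs 23, 59, 43, 10, 96 → best response Elite.
Turo against Premium: payoffs 88, 98, 80, 46, 60 → best response Standard.
No profile is a mutual best response for all players.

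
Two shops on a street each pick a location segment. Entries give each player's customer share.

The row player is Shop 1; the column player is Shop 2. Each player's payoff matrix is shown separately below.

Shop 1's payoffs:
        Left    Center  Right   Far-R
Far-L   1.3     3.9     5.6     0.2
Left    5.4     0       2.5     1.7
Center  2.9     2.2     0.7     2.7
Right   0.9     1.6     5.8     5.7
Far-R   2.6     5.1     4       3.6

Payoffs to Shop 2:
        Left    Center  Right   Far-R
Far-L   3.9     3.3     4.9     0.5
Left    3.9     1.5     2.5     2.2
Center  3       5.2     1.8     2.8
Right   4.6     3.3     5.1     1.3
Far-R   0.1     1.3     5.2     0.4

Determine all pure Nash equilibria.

Shop 1 against Left: payoffs 1.3, 5.4, 2.9, 0.9, 2.6 → best response Left.
Shop 1 against Center: payoffs 3.9, 0, 2.2, 1.6, 5.1 → best response Far-R.
Shop 1 against Right: payoffs 5.6, 2.5, 0.7, 5.8, 4 → best response Right.
Shop 1 against Far-R: payoffs 0.2, 1.7, 2.7, 5.7, 3.6 → best response Right.
Shop 2 against Far-L: payoffs 3.9, 3.3, 4.9, 0.5 → best response Right.
Shop 2 against Left: payoffs 3.9, 1.5, 2.5, 2.2 → best response Left.
Shop 2 against Center: payoffs 3, 5.2, 1.8, 2.8 → best response Center.
Shop 2 against Right: payoffs 4.6, 3.3, 5.1, 1.3 → best response Right.
Shop 2 against Far-R: payoffs 0.1, 1.3, 5.2, 0.4 → best response Right.
Mutual best responses: (Left, Left); (Right, Right).

Pure-strategy Nash equilibria: (Left, Left); (Right, Right)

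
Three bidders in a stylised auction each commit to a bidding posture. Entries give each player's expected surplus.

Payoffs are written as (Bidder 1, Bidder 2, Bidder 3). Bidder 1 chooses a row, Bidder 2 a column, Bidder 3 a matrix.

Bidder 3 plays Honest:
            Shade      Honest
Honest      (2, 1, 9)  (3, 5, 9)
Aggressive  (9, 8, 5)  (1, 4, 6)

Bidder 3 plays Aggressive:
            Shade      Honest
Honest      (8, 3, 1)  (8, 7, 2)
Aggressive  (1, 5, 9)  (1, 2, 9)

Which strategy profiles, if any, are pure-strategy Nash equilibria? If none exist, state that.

Check each profile: it is a Nash equilibrium iff no player can strictly gain by switching unilaterally.
(Honest, Shade, Honest): Bidder 1 can switch to Aggressive (2 → 9). Not NE.
(Honest, Shade, Aggressive): Bidder 2 can switch to Honest (3 → 7). Not NE.
(Honest, Honest, Honest): Bidder 1 gets 3, best alternative 1; Bidder 2 gets 5, best alternative 1; Bidder 3 gets 9, best alternative 2. No profitable deviation — NE.
(Honest, Honest, Aggressive): Bidder 3 can switch to Honest (2 → 9). Not NE.
(Aggressive, Shade, Honest): Bidder 3 can switch to Aggressive (5 → 9). Not NE.
(Aggressive, Shade, Aggressive): Bidder 1 can switch to Honest (1 → 8). Not NE.
(Aggressive, Honest, Honest): Bidder 1 can switch to Honest (1 → 3). Not NE.
(Aggressive, Honest, Aggressive): Bidder 1 can switch to Honest (1 → 8). Not NE.

Pure NE: (Honest, Honest, Honest)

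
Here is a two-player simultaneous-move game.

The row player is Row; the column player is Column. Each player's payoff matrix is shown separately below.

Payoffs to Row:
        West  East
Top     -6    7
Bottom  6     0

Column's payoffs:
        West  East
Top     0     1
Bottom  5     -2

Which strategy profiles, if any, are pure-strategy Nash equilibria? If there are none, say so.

Mark each player's best response to every combination of opponents' strategies; a profile where every player is best-responding is a pure Nash equilibrium.
Row against West: payoffs -6, 6 → best response Bottom.
Row against East: payoffs 7, 0 → best response Top.
Column against Top: payoffs 0, 1 → best response East.
Column against Bottom: payoffs 5, -2 → best response West.
Mutual best responses: (Top, East); (Bottom, West).

(Top, East) and (Bottom, West)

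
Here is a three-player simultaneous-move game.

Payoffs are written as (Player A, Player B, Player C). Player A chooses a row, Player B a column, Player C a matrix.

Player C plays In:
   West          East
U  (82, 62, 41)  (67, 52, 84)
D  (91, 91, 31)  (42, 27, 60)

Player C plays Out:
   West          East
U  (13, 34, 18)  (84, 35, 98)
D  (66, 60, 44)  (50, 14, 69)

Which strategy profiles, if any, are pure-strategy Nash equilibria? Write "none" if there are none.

Pure-strategy Nash equilibria: (U, East, Out); (D, West, Out)

For each player, find the best response to each opponent profile; mutual best responses are the pure NE.
Player A against (West, In): payoffs 82, 91 → best response D.
Player A against (West, Out): payoffs 13, 66 → best response D.
Player A against (East, In): payoffs 67, 42 → best response U.
Player A against (East, Out): payoffs 84, 50 → best response U.
Player B against (U, In): payoffs 62, 52 → best response West.
Player B against (U, Out): payoffs 34, 35 → best response East.
Player B against (D, In): payoffs 91, 27 → best response West.
Player B against (D, Out): payoffs 60, 14 → best response West.
Player C against (U, West): payoffs 41, 18 → best response In.
Player C against (U, East): payoffs 84, 98 → best response Out.
Player C against (D, West): payoffs 31, 44 → best response Out.
Player C against (D, East): payoffs 60, 69 → best response Out.
Mutual best responses: (U, East, Out); (D, West, Out).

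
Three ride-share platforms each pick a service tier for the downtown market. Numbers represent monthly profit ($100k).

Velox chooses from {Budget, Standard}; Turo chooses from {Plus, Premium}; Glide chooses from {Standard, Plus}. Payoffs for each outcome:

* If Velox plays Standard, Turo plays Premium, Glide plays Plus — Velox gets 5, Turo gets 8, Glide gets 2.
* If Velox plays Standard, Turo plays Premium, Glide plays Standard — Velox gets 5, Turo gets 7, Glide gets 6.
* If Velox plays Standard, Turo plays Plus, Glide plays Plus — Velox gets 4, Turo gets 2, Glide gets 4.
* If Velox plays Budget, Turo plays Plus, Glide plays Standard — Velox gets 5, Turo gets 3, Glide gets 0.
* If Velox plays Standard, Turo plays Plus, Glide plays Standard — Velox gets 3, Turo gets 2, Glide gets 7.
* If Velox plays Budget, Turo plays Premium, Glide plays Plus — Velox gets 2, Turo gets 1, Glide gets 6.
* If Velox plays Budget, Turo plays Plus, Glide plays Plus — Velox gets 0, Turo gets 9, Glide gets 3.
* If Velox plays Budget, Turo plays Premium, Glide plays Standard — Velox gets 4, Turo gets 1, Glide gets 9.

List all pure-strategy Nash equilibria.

Pure NE: (Standard, Premium, Standard)

For each strategy profile, look for a profitable unilateral deviation.
(Budget, Plus, Standard): Glide can switch to Plus (0 → 3). Not NE.
(Budget, Plus, Plus): Velox can switch to Standard (0 → 4). Not NE.
(Budget, Premium, Standard): Velox can switch to Standard (4 → 5). Not NE.
(Budget, Premium, Plus): Velox can switch to Standard (2 → 5). Not NE.
(Standard, Plus, Standard): Velox can switch to Budget (3 → 5). Not NE.
(Standard, Plus, Plus): Turo can switch to Premium (2 → 8). Not NE.
(Standard, Premium, Standard): Velox gets 5, best alternative 4; Turo gets 7, best alternative 2; Glide gets 6, best alternative 2. No profitable deviation — NE.
(Standard, Premium, Plus): Glide can switch to Standard (2 → 6). Not NE.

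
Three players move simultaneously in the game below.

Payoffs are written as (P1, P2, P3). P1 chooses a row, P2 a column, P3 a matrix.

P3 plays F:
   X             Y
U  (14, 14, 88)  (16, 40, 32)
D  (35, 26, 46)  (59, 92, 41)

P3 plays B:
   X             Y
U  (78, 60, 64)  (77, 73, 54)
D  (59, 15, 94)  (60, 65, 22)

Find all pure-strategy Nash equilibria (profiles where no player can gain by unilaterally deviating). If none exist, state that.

The pure Nash equilibria are (U, Y, B); (D, Y, F).

(U, X, F): P1 can switch to D (14 → 35). Not NE.
(U, X, B): P2 can switch to Y (60 → 73). Not NE.
(U, Y, F): P1 can switch to D (16 → 59). Not NE.
(U, Y, B): P1 gets 77, best alternative 60; P2 gets 73, best alternative 60; P3 gets 54, best alternative 32. No profitable deviation — NE.
(D, X, F): P2 can switch to Y (26 → 92). Not NE.
(D, X, B): P1 can switch to U (59 → 78). Not NE.
(D, Y, F): P1 gets 59, best alternative 16; P2 gets 92, best alternative 26; P3 gets 41, best alternative 22. No profitable deviation — NE.
(D, Y, B): P1 can switch to U (60 → 77). Not NE.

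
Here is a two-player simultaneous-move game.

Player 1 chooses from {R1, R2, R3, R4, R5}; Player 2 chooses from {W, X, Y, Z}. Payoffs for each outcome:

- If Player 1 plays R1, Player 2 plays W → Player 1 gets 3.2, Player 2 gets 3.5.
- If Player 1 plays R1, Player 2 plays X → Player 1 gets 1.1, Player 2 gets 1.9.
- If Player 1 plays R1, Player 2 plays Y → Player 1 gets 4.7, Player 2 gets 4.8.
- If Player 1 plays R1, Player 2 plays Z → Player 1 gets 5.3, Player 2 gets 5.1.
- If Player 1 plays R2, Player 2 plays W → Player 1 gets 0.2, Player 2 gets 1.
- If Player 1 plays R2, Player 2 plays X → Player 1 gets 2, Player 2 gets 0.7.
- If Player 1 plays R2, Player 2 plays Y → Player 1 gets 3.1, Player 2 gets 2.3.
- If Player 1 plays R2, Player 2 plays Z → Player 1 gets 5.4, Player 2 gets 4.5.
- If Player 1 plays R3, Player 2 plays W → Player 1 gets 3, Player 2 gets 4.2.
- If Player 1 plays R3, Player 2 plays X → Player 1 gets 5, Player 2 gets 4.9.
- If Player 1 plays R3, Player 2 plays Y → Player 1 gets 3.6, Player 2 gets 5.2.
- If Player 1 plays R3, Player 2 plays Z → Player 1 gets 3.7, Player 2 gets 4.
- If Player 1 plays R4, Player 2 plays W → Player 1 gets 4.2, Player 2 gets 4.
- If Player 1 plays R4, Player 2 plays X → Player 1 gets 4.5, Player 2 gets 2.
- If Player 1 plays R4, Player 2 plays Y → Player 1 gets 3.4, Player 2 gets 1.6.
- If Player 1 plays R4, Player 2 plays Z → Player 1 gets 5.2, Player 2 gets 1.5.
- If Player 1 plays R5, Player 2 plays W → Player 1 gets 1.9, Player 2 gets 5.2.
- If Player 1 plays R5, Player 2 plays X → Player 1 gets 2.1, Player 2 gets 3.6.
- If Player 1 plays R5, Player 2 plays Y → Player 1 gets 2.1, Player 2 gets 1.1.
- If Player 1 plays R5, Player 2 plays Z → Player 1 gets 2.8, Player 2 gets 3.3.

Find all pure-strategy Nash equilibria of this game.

Pure-strategy Nash equilibria: (R2, Z); (R4, W)

For each player, find the best response to each opponent profile; mutual best responses are the pure NE.
Player 1 against W: payoffs 3.2, 0.2, 3, 4.2, 1.9 → best response R4.
Player 1 against X: payoffs 1.1, 2, 5, 4.5, 2.1 → best response R3.
Player 1 against Y: payoffs 4.7, 3.1, 3.6, 3.4, 2.1 → best response R1.
Player 1 against Z: payoffs 5.3, 5.4, 3.7, 5.2, 2.8 → best response R2.
Player 2 against R1: payoffs 3.5, 1.9, 4.8, 5.1 → best response Z.
Player 2 against R2: payoffs 1, 0.7, 2.3, 4.5 → best response Z.
Player 2 against R3: payoffs 4.2, 4.9, 5.2, 4 → best response Y.
Player 2 against R4: payoffs 4, 2, 1.6, 1.5 → best response W.
Player 2 against R5: payoffs 5.2, 3.6, 1.1, 3.3 → best response W.
Mutual best responses: (R2, Z); (R4, W).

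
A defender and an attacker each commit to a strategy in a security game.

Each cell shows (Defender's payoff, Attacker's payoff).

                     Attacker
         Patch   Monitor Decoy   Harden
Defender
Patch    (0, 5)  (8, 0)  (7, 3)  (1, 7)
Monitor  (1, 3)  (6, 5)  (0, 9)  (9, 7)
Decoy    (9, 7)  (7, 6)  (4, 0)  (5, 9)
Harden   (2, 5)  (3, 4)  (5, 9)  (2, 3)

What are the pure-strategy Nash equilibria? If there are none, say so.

No pure-strategy Nash equilibrium.

(Patch, Patch): Defender can switch to Monitor (0 → 1). Not NE.
(Patch, Monitor): Attacker can switch to Patch (0 → 5). Not NE.
(Patch, Decoy): Attacker can switch to Patch (3 → 5). Not NE.
(Patch, Harden): Defender can switch to Monitor (1 → 9). Not NE.
(Monitor, Patch): Defender can switch to Decoy (1 → 9). Not NE.
(Monitor, Monitor): Defender can switch to Patch (6 → 8). Not NE.
(The remaining 10 profiles each have a profitable deviation by the same check.)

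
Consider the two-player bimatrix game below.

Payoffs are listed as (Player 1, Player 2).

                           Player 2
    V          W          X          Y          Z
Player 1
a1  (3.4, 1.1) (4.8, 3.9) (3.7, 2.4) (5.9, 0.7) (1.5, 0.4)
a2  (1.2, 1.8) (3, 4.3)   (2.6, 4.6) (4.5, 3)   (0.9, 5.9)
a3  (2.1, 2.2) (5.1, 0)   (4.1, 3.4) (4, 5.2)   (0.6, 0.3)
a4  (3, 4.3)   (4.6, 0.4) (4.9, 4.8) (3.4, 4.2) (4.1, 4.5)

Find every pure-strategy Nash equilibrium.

Player 1 against V: payoffs 3.4, 1.2, 2.1, 3 → best response a1.
Player 1 against W: payoffs 4.8, 3, 5.1, 4.6 → best response a3.
Player 1 against X: payoffs 3.7, 2.6, 4.1, 4.9 → best response a4.
Player 1 against Y: payoffs 5.9, 4.5, 4, 3.4 → best response a1.
Player 1 against Z: payoffs 1.5, 0.9, 0.6, 4.1 → best response a4.
Player 2 against a1: payoffs 1.1, 3.9, 2.4, 0.7, 0.4 → best response W.
Player 2 against a2: payoffs 1.8, 4.3, 4.6, 3, 5.9 → best response Z.
Player 2 against a3: payoffs 2.2, 0, 3.4, 5.2, 0.3 → best response Y.
Player 2 against a4: payoffs 4.3, 0.4, 4.8, 4.2, 4.5 → best response X.
Mutual best responses: (a4, X).

(a4, X)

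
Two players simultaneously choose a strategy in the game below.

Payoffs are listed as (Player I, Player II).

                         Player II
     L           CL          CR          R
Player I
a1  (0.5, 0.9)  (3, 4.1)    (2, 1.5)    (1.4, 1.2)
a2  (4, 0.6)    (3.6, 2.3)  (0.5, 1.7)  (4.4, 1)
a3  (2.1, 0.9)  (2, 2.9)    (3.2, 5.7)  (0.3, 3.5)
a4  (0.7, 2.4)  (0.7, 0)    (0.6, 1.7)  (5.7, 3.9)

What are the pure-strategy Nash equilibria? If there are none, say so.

(a1, L): Player I can switch to a2 (0.5 → 4). Not NE.
(a1, CL): Player I can switch to a2 (3 → 3.6). Not NE.
(a1, CR): Player I can switch to a3 (2 → 3.2). Not NE.
(a1, R): Player I can switch to a2 (1.4 → 4.4). Not NE.
(a2, L): Player II can switch to CL (0.6 → 2.3). Not NE.
(a2, CL): Player I gets 3.6, best alternative 3; Player II gets 2.3, best alternative 1.7. No profitable deviation — NE.
(a2, CR): Player I can switch to a1 (0.5 → 2). Not NE.
(a2, R): Player I can switch to a4 (4.4 → 5.7). Not NE.
(a3, L): Player I can switch to a2 (2.1 → 4). Not NE.
(a3, CR): Player I gets 3.2, best alternative 2; Player II gets 5.7, best alternative 3.5. No profitable deviation — NE.
(a4, R): Player I gets 5.7, best alternative 4.4; Player II gets 3.9, best alternative 2.4. No profitable deviation — NE.
(The remaining 5 profiles each have a profitable deviation by the same check.)

The pure Nash equilibria are (a2, CL) and (a3, CR) and (a4, R).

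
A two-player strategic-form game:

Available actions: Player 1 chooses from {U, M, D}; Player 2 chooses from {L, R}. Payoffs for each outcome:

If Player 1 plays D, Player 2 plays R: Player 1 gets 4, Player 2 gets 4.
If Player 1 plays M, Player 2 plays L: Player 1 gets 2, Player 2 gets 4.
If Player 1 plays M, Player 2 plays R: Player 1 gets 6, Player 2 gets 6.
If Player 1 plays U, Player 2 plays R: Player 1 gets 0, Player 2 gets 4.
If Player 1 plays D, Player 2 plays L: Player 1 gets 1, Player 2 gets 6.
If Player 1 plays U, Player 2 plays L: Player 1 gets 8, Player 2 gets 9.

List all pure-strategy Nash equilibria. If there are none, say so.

For each strategy profile, look for a profitable unilateral deviation.
(U, L): Player 1 gets 8, best alternative 2; Player 2 gets 9, best alternative 4. No profitable deviation — NE.
(U, R): Player 1 can switch to M (0 → 6). Not NE.
(M, L): Player 1 can switch to U (2 → 8). Not NE.
(M, R): Player 1 gets 6, best alternative 4; Player 2 gets 6, best alternative 4. No profitable deviation — NE.
(D, L): Player 1 can switch to U (1 → 8). Not NE.
(D, R): Player 1 can switch to M (4 → 6). Not NE.

Pure-strategy Nash equilibria: (U, L) and (M, R)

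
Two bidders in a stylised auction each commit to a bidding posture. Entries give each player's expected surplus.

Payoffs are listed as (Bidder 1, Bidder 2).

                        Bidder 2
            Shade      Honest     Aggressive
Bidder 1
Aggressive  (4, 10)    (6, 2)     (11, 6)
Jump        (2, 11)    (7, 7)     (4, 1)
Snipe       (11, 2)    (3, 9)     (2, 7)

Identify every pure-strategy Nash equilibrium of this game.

There is no pure-strategy Nash equilibrium.

(Aggressive, Shade): Bidder 1 can switch to Snipe (4 → 11). Not NE.
(Aggressive, Honest): Bidder 1 can switch to Jump (6 → 7). Not NE.
(Aggressive, Aggressive): Bidder 2 can switch to Shade (6 → 10). Not NE.
(Jump, Shade): Bidder 1 can switch to Aggressive (2 → 4). Not NE.
(Jump, Honest): Bidder 2 can switch to Shade (7 → 11). Not NE.
(Jump, Aggressive): Bidder 1 can switch to Aggressive (4 → 11). Not NE.
(The remaining 3 profiles each have a profitable deviation by the same check.)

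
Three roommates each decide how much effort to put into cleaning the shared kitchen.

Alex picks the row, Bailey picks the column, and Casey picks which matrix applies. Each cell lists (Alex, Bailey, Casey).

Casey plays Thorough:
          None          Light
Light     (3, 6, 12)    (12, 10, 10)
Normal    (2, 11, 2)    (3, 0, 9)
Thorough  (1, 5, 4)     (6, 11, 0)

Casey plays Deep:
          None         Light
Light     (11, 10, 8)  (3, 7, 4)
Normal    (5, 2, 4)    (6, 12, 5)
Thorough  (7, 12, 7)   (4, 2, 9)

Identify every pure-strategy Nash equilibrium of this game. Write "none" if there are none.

(Light, None, Thorough): Bailey can switch to Light (6 → 10). Not NE.
(Light, None, Deep): Casey can switch to Thorough (8 → 12). Not NE.
(Light, Light, Thorough): Alex gets 12, best alternative 6; Bailey gets 10, best alternative 6; Casey gets 10, best alternative 4. No profitable deviation — NE.
(Light, Light, Deep): Alex can switch to Normal (3 → 6). Not NE.
(Normal, None, Thorough): Alex can switch to Light (2 → 3). Not NE.
(Normal, None, Deep): Alex can switch to Light (5 → 11). Not NE.
(Normal, Light, Thorough): Alex can switch to Light (3 → 12). Not NE.
(The remaining 5 profiles each have a profitable deviation by the same check.)

The unique pure-strategy Nash equilibrium is (Light, Light, Thorough).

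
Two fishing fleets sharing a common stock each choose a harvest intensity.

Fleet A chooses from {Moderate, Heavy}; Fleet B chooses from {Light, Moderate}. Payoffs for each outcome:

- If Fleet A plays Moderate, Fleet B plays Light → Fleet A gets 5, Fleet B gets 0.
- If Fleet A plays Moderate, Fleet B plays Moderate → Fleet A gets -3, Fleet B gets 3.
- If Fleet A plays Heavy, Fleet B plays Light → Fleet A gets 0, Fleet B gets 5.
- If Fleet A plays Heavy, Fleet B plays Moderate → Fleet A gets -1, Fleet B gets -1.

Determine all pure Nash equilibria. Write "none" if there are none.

There is no pure-strategy Nash equilibrium.

Fleet A against Light: payoffs 5, 0 → best response Moderate.
Fleet A against Moderate: payoffs -3, -1 → best response Heavy.
Fleet B against Moderate: payoffs 0, 3 → best response Moderate.
Fleet B against Heavy: payoffs 5, -1 → best response Light.
No profile is a mutual best response for all players.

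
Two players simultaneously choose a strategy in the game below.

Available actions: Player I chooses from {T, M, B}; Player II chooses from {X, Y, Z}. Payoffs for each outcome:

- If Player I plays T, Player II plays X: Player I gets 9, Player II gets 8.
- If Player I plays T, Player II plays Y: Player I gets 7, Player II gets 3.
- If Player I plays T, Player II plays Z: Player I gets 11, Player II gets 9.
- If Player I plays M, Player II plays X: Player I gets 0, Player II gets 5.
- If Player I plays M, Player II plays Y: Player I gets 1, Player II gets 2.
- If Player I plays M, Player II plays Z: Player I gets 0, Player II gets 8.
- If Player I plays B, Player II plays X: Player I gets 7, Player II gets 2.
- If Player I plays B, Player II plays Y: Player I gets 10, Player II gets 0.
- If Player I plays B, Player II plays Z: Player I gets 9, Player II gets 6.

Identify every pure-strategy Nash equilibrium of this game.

(T, X): Player II can switch to Z (8 → 9). Not NE.
(T, Y): Player I can switch to B (7 → 10). Not NE.
(T, Z): Player I gets 11, best alternative 9; Player II gets 9, best alternative 8. No profitable deviation — NE.
(M, X): Player I can switch to T (0 → 9). Not NE.
(M, Y): Player I can switch to T (1 → 7). Not NE.
(M, Z): Player I can switch to T (0 → 11). Not NE.
(B, X): Player I can switch to T (7 → 9). Not NE.
(B, Y): Player II can switch to X (0 → 2). Not NE.
(B, Z): Player I can switch to T (9 → 11). Not NE.

Pure NE: (T, Z)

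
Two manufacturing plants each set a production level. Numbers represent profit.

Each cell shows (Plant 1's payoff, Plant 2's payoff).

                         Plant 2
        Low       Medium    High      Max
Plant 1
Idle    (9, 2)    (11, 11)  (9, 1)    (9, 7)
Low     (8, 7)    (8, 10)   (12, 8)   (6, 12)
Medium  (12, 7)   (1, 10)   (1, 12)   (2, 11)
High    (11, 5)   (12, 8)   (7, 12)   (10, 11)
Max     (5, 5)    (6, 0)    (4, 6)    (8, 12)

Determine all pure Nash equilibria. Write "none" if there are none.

No pure-strategy Nash equilibrium.

For each strategy profile, look for a profitable unilateral deviation.
(Idle, Low): Plant 1 can switch to Medium (9 → 12). Not NE.
(Idle, Medium): Plant 1 can switch to High (11 → 12). Not NE.
(Idle, High): Plant 1 can switch to Low (9 → 12). Not NE.
(Idle, Max): Plant 1 can switch to High (9 → 10). Not NE.
(Low, Low): Plant 1 can switch to Idle (8 → 9). Not NE.
(Low, Medium): Plant 1 can switch to Idle (8 → 11). Not NE.
(The remaining 14 profiles each have a profitable deviation by the same check.)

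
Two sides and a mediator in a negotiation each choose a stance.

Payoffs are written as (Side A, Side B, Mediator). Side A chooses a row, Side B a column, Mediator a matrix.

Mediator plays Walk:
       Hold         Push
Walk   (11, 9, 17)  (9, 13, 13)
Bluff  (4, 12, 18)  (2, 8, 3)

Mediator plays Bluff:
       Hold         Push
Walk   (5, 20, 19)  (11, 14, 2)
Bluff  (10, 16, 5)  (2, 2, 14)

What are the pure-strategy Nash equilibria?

(Walk, Hold, Walk): Side B can switch to Push (9 → 13). Not NE.
(Walk, Hold, Bluff): Side A can switch to Bluff (5 → 10). Not NE.
(Walk, Push, Walk): Side A gets 9, best alternative 2; Side B gets 13, best alternative 9; Mediator gets 13, best alternative 2. No profitable deviation — NE.
(Walk, Push, Bluff): Side B can switch to Hold (14 → 20). Not NE.
(Bluff, Hold, Walk): Side A can switch to Walk (4 → 11). Not NE.
(Bluff, Hold, Bluff): Mediator can switch to Walk (5 → 18). Not NE.
(Bluff, Push, Walk): Side A can switch to Walk (2 → 9). Not NE.
(The remaining 1 profile has a profitable deviation by the same check.)

The unique pure-strategy Nash equilibrium is (Walk, Push, Walk).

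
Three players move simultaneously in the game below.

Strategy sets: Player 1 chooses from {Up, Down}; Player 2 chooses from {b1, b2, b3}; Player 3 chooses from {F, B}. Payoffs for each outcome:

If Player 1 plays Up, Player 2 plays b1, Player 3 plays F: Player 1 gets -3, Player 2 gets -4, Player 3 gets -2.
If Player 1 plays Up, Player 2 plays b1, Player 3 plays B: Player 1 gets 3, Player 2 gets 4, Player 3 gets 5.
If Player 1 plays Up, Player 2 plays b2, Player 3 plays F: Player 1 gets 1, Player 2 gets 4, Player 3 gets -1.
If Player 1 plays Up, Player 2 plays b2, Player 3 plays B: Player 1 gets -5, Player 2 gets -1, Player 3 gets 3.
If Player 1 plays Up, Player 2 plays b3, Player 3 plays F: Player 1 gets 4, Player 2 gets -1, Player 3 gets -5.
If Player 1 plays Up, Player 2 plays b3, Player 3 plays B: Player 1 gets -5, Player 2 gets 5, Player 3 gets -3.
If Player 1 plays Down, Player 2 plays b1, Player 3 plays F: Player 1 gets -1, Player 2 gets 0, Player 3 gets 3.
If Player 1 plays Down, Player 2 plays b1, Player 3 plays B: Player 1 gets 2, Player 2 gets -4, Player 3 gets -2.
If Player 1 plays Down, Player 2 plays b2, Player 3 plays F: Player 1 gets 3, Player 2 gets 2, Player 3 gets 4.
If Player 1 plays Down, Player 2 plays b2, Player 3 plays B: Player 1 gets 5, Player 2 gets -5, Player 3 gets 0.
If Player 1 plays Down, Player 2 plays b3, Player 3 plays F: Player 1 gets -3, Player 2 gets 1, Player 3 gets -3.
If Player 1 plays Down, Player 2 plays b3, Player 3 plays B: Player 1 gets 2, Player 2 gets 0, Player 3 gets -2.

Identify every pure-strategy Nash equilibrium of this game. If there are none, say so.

(Up, b1, F): Player 1 can switch to Down (-3 → -1). Not NE.
(Up, b1, B): Player 2 can switch to b3 (4 → 5). Not NE.
(Up, b2, F): Player 1 can switch to Down (1 → 3). Not NE.
(Up, b2, B): Player 1 can switch to Down (-5 → 5). Not NE.
(Up, b3, F): Player 2 can switch to b2 (-1 → 4). Not NE.
(Up, b3, B): Player 1 can switch to Down (-5 → 2). Not NE.
(Down, b1, F): Player 2 can switch to b2 (0 → 2). Not NE.
(Down, b1, B): Player 1 can switch to Up (2 → 3). Not NE.
(Down, b2, F): Player 1 gets 3, best alternative 1; Player 2 gets 2, best alternative 1; Player 3 gets 4, best alternative 0. No profitable deviation — NE.
(Down, b2, B): Player 2 can switch to b1 (-5 → -4). Not NE.
(Down, b3, F): Player 1 can switch to Up (-3 → 4). Not NE.
(Down, b3, B): Player 1 gets 2, best alternative -5; Player 2 gets 0, best alternative -4; Player 3 gets -2, best alternative -3. No profitable deviation — NE.

(Down, b2, F) and (Down, b3, B)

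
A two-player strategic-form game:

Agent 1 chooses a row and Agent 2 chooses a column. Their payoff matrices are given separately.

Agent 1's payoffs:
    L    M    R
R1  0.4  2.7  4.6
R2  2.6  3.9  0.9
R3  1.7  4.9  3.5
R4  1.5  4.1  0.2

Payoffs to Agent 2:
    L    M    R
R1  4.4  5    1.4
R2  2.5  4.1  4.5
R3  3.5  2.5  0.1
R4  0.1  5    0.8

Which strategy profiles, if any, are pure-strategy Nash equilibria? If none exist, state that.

Agent 1 against L: payoffs 0.4, 2.6, 1.7, 1.5 → best response R2.
Agent 1 against M: payoffs 2.7, 3.9, 4.9, 4.1 → best response R3.
Agent 1 against R: payoffs 4.6, 0.9, 3.5, 0.2 → best response R1.
Agent 2 against R1: payoffs 4.4, 5, 1.4 → best response M.
Agent 2 against R2: payoffs 2.5, 4.1, 4.5 → best response R.
Agent 2 against R3: payoffs 3.5, 2.5, 0.1 → best response L.
Agent 2 against R4: payoffs 0.1, 5, 0.8 → best response M.
No profile is a mutual best response for all players.

No pure-strategy Nash equilibrium.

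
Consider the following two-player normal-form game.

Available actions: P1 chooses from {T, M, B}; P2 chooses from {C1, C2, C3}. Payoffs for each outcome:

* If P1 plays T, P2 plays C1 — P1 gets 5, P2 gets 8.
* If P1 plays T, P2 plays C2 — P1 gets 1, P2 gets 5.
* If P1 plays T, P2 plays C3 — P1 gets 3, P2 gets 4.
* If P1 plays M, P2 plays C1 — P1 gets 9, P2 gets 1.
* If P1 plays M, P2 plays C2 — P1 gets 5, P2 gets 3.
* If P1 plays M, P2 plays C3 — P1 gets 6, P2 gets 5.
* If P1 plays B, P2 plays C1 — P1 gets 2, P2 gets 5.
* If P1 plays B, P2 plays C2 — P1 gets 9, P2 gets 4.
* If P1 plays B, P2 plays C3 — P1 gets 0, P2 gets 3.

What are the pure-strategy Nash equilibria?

Pure NE: (M, C3)

P1 against C1: payoffs 5, 9, 2 → best response M.
P1 against C2: payoffs 1, 5, 9 → best response B.
P1 against C3: payoffs 3, 6, 0 → best response M.
P2 against T: payoffs 8, 5, 4 → best response C1.
P2 against M: payoffs 1, 3, 5 → best response C3.
P2 against B: payoffs 5, 4, 3 → best response C1.
Mutual best responses: (M, C3).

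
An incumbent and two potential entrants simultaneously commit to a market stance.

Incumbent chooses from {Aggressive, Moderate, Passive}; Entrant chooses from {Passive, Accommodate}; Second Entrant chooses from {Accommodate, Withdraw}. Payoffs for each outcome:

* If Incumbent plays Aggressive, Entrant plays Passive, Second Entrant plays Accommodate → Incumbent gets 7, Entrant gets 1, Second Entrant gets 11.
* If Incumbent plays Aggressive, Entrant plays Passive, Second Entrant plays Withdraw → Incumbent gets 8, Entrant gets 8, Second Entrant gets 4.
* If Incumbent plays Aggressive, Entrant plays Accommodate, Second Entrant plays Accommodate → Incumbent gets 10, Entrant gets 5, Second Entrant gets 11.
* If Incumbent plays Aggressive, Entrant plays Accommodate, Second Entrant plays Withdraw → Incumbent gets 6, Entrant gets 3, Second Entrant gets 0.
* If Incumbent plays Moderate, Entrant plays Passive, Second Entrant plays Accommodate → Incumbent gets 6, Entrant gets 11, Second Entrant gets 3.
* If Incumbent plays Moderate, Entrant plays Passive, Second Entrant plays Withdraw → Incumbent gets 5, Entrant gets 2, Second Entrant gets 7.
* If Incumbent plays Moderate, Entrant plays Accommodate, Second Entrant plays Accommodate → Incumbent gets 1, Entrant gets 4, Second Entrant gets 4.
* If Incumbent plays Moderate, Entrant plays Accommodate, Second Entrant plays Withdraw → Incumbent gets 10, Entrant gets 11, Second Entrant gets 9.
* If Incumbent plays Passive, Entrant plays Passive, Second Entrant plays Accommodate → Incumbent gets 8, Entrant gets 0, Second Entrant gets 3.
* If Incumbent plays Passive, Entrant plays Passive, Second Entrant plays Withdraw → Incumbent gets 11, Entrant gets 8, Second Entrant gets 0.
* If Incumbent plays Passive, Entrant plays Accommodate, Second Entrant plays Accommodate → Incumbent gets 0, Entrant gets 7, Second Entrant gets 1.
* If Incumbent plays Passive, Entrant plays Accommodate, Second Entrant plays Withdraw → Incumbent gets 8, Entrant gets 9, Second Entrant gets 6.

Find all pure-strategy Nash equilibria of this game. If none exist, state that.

(Aggressive, Passive, Accommodate): Incumbent can switch to Passive (7 → 8). Not NE.
(Aggressive, Passive, Withdraw): Incumbent can switch to Passive (8 → 11). Not NE.
(Aggressive, Accommodate, Accommodate): Incumbent gets 10, best alternative 1; Entrant gets 5, best alternative 1; Second Entrant gets 11, best alternative 0. No profitable deviation — NE.
(Aggressive, Accommodate, Withdraw): Incumbent can switch to Moderate (6 → 10). Not NE.
(Moderate, Passive, Accommodate): Incumbent can switch to Aggressive (6 → 7). Not NE.
(Moderate, Passive, Withdraw): Incumbent can switch to Aggressive (5 → 8). Not NE.
(Moderate, Accommodate, Accommodate): Incumbent can switch to Aggressive (1 → 10). Not NE.
(Moderate, Accommodate, Withdraw): Incumbent gets 10, best alternative 8; Entrant gets 11, best alternative 2; Second Entrant gets 9, best alternative 4. No profitable deviation — NE.
(Passive, Passive, Accommodate): Entrant can switch to Accommodate (0 → 7). Not NE.
(Passive, Passive, Withdraw): Entrant can switch to Accommodate (8 → 9). Not NE.
(Passive, Accommodate, Accommodate): Incumbent can switch to Aggressive (0 → 10). Not NE.
(Passive, Accommodate, Withdraw): Incumbent can switch to Moderate (8 → 10). Not NE.

The pure Nash equilibria are (Aggressive, Accommodate, Accommodate); (Moderate, Accommodate, Withdraw).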